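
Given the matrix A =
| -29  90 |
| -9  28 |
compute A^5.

[[-329, 990], [-99, 298]]

tr A = -1 and det A = -2, so the characteristic polynomial is λ² − (-1)λ + (-2) with roots -2 and 1.
Eigenvectors give P = [[10, 3], [3, 1]] with P⁻¹ = [[1, -3], [-3, 10]], and A = P·diag(-2, 1)·P⁻¹.
Then A^5 = P·diag(-32, 1)·P⁻¹ = [[-320, 3], [-96, 1]] · [[1, -3], [-3, 10]] = [[-329, 990], [-99, 298]].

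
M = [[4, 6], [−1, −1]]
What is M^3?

tr M = 3 and det M = 2, so the characteristic polynomial is λ² − (3)λ + (2) with roots 2 and 1.
Eigenvectors give P = [[3, −2], [−1, 1]] with P⁻¹ = [[1, 2], [1, 3]], and M = P·diag(2, 1)·P⁻¹.
Then M^3 = P·diag(8, 1)·P⁻¹ = [[24, −2], [−8, 1]] · [[1, 2], [1, 3]] = [[22, 42], [−7, −13]].

[[22, 42], [−7, −13]]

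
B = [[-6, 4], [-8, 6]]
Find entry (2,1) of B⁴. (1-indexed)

tr B = 0 and det B = -4, so the characteristic polynomial is λ² − (0)λ + (-4) with roots -2 and 2.
Eigenvectors give P = [[-1, -1], [-1, -2]] with P⁻¹ = [[-2, 1], [1, -1]], and B = P·diag(-2, 2)·P⁻¹.
Then B⁴ = P·diag(16, 16)·P⁻¹ = [[-16, -16], [-16, -32]] · [[-2, 1], [1, -1]] = [[16, 0], [0, 16]].

0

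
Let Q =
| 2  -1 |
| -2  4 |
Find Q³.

[[24, -30], [-60, 84]]

Q² = [[6, -6], [-12, 18]]
Q³ = [[24, -30], [-60, 84]]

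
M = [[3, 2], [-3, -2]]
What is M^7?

M² = M (a projection; rank 1, trace 1), so M^7 = M.

[[3, 2], [-3, -2]]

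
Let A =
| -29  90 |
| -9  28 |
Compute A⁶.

[[631, -1890], [189, -566]]

tr A = -1 and det A = -2, so the characteristic polynomial is λ² − (-1)λ + (-2) with roots 1 and -2.
Eigenvectors give P = [[3, 10], [1, 3]] with P⁻¹ = [[-3, 10], [1, -3]], and A = P·diag(1, -2)·P⁻¹.
Then A⁶ = P·diag(1, 64)·P⁻¹ = [[3, 640], [1, 192]] · [[-3, 10], [1, -3]] = [[631, -1890], [189, -566]].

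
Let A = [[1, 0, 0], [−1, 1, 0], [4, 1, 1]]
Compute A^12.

[[1, 0, 0], [−12, 1, 0], [−18, 12, 1]]

A = I + N where N = [[0, 0, 0], [−1, 0, 0], [4, 1, 0]] is strictly lower-triangular, so N^3 = 0.
(I + N)^12 = I + 12·N + 66·N^2 = [[1, 0, 0], [−12, 1, 0], [−18, 12, 1]].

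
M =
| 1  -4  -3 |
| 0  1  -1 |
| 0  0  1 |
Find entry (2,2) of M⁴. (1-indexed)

M = I + N where N = [[0, -4, -3], [0, 0, -1], [0, 0, 0]] is strictly upper-triangular, so N³ = 0.
(I + N)⁴ = I + 4·N + 6·N² = [[1, -16, 12], [0, 1, -4], [0, 0, 1]].

1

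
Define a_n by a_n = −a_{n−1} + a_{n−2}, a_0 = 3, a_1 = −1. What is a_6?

With companion matrix T = [[−1, 1], [1, 0]], [a_n, a_{n−1}]ᵀ = T·[a_{n−1}, a_{n−2}]ᵀ, so [a_6, a_5]ᵀ = T^5·[a_1, a_0]ᵀ.
T^5 = [[−8, 5], [5, −3]], giving [a_6, a_5]ᵀ = [[23], [−14]].

23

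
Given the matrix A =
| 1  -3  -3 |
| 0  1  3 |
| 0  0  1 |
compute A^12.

[[1, -36, -630], [0, 1, 36], [0, 0, 1]]

A = I + N where N = [[0, -3, -3], [0, 0, 3], [0, 0, 0]] is strictly upper-triangular, so N^3 = 0.
(I + N)^12 = I + 12·N + 66·N^2 = [[1, -36, -630], [0, 1, 36], [0, 0, 1]].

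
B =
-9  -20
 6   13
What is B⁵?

[[-1209, -2420], [726, 1453]]

tr B = 4 and det B = 3, so the characteristic polynomial is λ² − (4)λ + (3) with roots 1 and 3.
Eigenvectors give P = [[-2, -5], [1, 3]] with P⁻¹ = [[-3, -5], [1, 2]], and B = P·diag(1, 3)·P⁻¹.
Then B⁵ = P·diag(1, 243)·P⁻¹ = [[-2, -1215], [1, 729]] · [[-3, -5], [1, 2]] = [[-1209, -2420], [726, 1453]].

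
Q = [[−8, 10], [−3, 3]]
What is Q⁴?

[[406, −650], [195, −309]]

tr Q = −5 and det Q = 6, so the characteristic polynomial is λ² − (−5)λ + (6) with roots −3 and −2.
Eigenvectors give P = [[−2, −5], [−1, −3]] with P⁻¹ = [[−3, 5], [1, −2]], and Q = P·diag(−3, −2)·P⁻¹.
Then Q⁴ = P·diag(81, 16)·P⁻¹ = [[−162, −80], [−81, −48]] · [[−3, 5], [1, −2]] = [[406, −650], [195, −309]].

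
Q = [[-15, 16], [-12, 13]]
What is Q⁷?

[[-8751, 8752], [-6564, 6565]]

tr Q = -2 and det Q = -3, so the characteristic polynomial is λ² − (-2)λ + (-3) with roots -3 and 1.
Eigenvectors give P = [[4, 1], [3, 1]] with P⁻¹ = [[1, -1], [-3, 4]], and Q = P·diag(-3, 1)·P⁻¹.
Then Q⁷ = P·diag(-2187, 1)·P⁻¹ = [[-8748, 1], [-6561, 1]] · [[1, -1], [-3, 4]] = [[-8751, 8752], [-6564, 6565]].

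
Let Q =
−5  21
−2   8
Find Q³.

[[−41, 147], [−14, 50]]

tr Q = 3 and det Q = 2, so the characteristic polynomial is λ² − (3)λ + (2) with roots 1 and 2.
Eigenvectors give P = [[7, 3], [2, 1]] with P⁻¹ = [[1, −3], [−2, 7]], and Q = P·diag(1, 2)·P⁻¹.
Then Q³ = P·diag(1, 8)·P⁻¹ = [[7, 24], [2, 8]] · [[1, −3], [−2, 7]] = [[−41, 147], [−14, 50]].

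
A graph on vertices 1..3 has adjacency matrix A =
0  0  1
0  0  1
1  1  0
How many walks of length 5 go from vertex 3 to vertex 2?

The number of length-5 walks from vertex 3 to vertex 2 is entry (3,2) of A⁵, where A is the adjacency matrix.
A² = [[1, 1, 0], [1, 1, 0], [0, 0, 2]]
A³ = [[0, 0, 2], [0, 0, 2], [2, 2, 0]]
A⁴ = [[2, 2, 0], [2, 2, 0], [0, 0, 4]]
A⁵ = [[0, 0, 4], [0, 0, 4], [4, 4, 0]]

4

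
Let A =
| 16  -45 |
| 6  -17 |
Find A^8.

tr A = -1 and det A = -2, so the characteristic polynomial is λ² − (-1)λ + (-2) with roots -2 and 1.
Eigenvectors give P = [[5, 3], [2, 1]] with P⁻¹ = [[-1, 3], [2, -5]], and A = P·diag(-2, 1)·P⁻¹.
Then A^8 = P·diag(256, 1)·P⁻¹ = [[1280, 3], [512, 1]] · [[-1, 3], [2, -5]] = [[-1274, 3825], [-510, 1531]].

[[-1274, 3825], [-510, 1531]]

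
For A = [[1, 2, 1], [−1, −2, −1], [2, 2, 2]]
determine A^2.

[[1, 0, 1], [−1, 0, −1], [4, 4, 4]]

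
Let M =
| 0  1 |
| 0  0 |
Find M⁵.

[[0, 0], [0, 0]]

M is strictly triangular, hence nilpotent: M² = 0, so M⁵ = 0.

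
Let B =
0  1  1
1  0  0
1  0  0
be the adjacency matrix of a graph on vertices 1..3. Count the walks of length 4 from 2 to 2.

The number of length-4 walks from vertex 2 to vertex 2 is entry (2,2) of B⁴, where B is the adjacency matrix.
B² = [[2, 0, 0], [0, 1, 1], [0, 1, 1]]
B³ = [[0, 2, 2], [2, 0, 0], [2, 0, 0]]
B⁴ = [[4, 0, 0], [0, 2, 2], [0, 2, 2]]

2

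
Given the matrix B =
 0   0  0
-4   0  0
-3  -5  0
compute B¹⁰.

B is strictly triangular, hence nilpotent: B³ = 0, so B¹⁰ = 0.

[[0, 0, 0], [0, 0, 0], [0, 0, 0]]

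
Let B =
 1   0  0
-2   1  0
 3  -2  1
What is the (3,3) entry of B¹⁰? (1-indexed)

1

B = I + N where N = [[0, 0, 0], [-2, 0, 0], [3, -2, 0]] is strictly lower-triangular, so N³ = 0.
(I + N)¹⁰ = I + 10·N + 45·N² = [[1, 0, 0], [-20, 1, 0], [210, -20, 1]].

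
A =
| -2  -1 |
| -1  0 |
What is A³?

[[-12, -5], [-5, -2]]

A² = [[5, 2], [2, 1]]
A³ = [[-12, -5], [-5, -2]]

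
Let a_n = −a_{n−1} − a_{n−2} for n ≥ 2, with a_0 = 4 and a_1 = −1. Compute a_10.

−1

With companion matrix T = [[−1, −1], [1, 0]], [a_n, a_{n−1}]ᵀ = T·[a_{n−1}, a_{n−2}]ᵀ, so [a_10, a_9]ᵀ = T^9·[a_1, a_0]ᵀ.
T^9 = [[1, 0], [0, 1]], giving [a_10, a_9]ᵀ = [[−1], [4]].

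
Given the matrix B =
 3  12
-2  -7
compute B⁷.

tr B = -4 and det B = 3, so the characteristic polynomial is λ² − (-4)λ + (3) with roots -1 and -3.
Eigenvectors give P = [[-3, -2], [1, 1]] with P⁻¹ = [[-1, -2], [1, 3]], and B = P·diag(-1, -3)·P⁻¹.
Then B⁷ = P·diag(-1, -2187)·P⁻¹ = [[3, 4374], [-1, -2187]] · [[-1, -2], [1, 3]] = [[4371, 13116], [-2186, -6559]].

[[4371, 13116], [-2186, -6559]]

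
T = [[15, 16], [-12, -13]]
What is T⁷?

[[8751, 8752], [-6564, -6565]]

tr T = 2 and det T = -3, so the characteristic polynomial is λ² − (2)λ + (-3) with roots 3 and -1.
Eigenvectors give P = [[4, -1], [-3, 1]] with P⁻¹ = [[1, 1], [3, 4]], and T = P·diag(3, -1)·P⁻¹.
Then T⁷ = P·diag(2187, -1)·P⁻¹ = [[8748, 1], [-6561, -1]] · [[1, 1], [3, 4]] = [[8751, 8752], [-6564, -6565]].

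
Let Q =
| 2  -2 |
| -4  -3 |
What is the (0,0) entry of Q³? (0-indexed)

Q² = [[12, 2], [4, 17]]
Q³ = [[16, -30], [-60, -59]]

16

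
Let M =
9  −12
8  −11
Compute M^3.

tr M = −2 and det M = −3, so the characteristic polynomial is λ² − (−2)λ + (−3) with roots 1 and −3.
Eigenvectors give P = [[3, 1], [2, 1]] with P⁻¹ = [[1, −1], [−2, 3]], and M = P·diag(1, −3)·P⁻¹.
Then M^3 = P·diag(1, −27)·P⁻¹ = [[3, −27], [2, −27]] · [[1, −1], [−2, 3]] = [[57, −84], [56, −83]].

[[57, −84], [56, −83]]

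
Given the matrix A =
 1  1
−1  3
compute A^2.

[[0, 4], [−4, 8]]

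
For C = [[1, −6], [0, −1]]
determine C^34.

[[1, 0], [0, 1]]

C² = I (check: tr C = 0 and det C = −1), so C^34 = I since 34 is even.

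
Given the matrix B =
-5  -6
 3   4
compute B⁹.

[[-1025, -1026], [513, 514]]

tr B = -1 and det B = -2, so the characteristic polynomial is λ² − (-1)λ + (-2) with roots -2 and 1.
Eigenvectors give P = [[2, 1], [-1, -1]] with P⁻¹ = [[1, 1], [-1, -2]], and B = P·diag(-2, 1)·P⁻¹.
Then B⁹ = P·diag(-512, 1)·P⁻¹ = [[-1024, 1], [512, -1]] · [[1, 1], [-1, -2]] = [[-1025, -1026], [513, 514]].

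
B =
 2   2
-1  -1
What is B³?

B² = [[2, 2], [-1, -1]]
B³ = [[2, 2], [-1, -1]]

[[2, 2], [-1, -1]]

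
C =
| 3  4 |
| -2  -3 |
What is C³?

C² = I (check: tr C = 0 and det C = -1), so C³ = C since 3 is odd.

[[3, 4], [-2, -3]]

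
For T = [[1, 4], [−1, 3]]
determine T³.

T² = [[−3, 16], [−4, 5]]
T³ = [[−19, 36], [−9, −1]]

[[−19, 36], [−9, −1]]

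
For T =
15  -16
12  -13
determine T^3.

[[111, -112], [84, -85]]

tr T = 2 and det T = -3, so the characteristic polynomial is λ² − (2)λ + (-3) with roots -1 and 3.
Eigenvectors give P = [[1, 4], [1, 3]] with P⁻¹ = [[-3, 4], [1, -1]], and T = P·diag(-1, 3)·P⁻¹.
Then T^3 = P·diag(-1, 27)·P⁻¹ = [[-1, 108], [-1, 81]] · [[-3, 4], [1, -1]] = [[111, -112], [84, -85]].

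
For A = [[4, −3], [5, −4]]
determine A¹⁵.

[[4, −3], [5, −4]]

A² = I (check: tr A = 0 and det A = −1), so A¹⁵ = A since 15 is odd.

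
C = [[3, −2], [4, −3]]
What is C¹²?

[[1, 0], [0, 1]]

C² = I (check: tr C = 0 and det C = −1), so C¹² = I since 12 is even.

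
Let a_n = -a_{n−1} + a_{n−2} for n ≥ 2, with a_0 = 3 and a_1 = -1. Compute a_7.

With companion matrix Q = [[-1, 1], [1, 0]], [a_n, a_{n−1}]ᵀ = Q·[a_{n−1}, a_{n−2}]ᵀ, so [a_7, a_6]ᵀ = Q⁶·[a_1, a_0]ᵀ.
Q⁶ = [[13, -8], [-8, 5]], giving [a_7, a_6]ᵀ = [[-37], [23]].

-37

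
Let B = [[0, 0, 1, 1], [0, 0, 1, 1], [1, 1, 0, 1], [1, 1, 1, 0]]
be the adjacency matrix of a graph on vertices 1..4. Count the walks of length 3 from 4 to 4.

The number of length-3 walks from vertex 4 to vertex 4 is entry (4,4) of B^3, where B is the adjacency matrix.
B^2 = [[2, 2, 1, 1], [2, 2, 1, 1], [1, 1, 3, 2], [1, 1, 2, 3]]
B^3 = [[2, 2, 5, 5], [2, 2, 5, 5], [5, 5, 4, 5], [5, 5, 5, 4]]

4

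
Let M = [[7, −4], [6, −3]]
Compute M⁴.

tr M = 4 and det M = 3, so the characteristic polynomial is λ² − (4)λ + (3) with roots 1 and 3.
Eigenvectors give P = [[−2, 1], [−3, 1]] with P⁻¹ = [[1, −1], [3, −2]], and M = P·diag(1, 3)·P⁻¹.
Then M⁴ = P·diag(1, 81)·P⁻¹ = [[−2, 81], [−3, 81]] · [[1, −1], [3, −2]] = [[241, −160], [240, −159]].

[[241, −160], [240, −159]]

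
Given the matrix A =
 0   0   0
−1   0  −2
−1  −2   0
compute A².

[[0, 0, 0], [2, 4, 0], [2, 0, 4]]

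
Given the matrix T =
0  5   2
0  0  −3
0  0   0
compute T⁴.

T is strictly triangular, hence nilpotent: T³ = 0, so T⁴ = 0.

[[0, 0, 0], [0, 0, 0], [0, 0, 0]]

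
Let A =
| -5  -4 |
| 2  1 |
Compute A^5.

tr A = -4 and det A = 3, so the characteristic polynomial is λ² − (-4)λ + (3) with roots -1 and -3.
Eigenvectors give P = [[-1, 2], [1, -1]] with P⁻¹ = [[1, 2], [1, 1]], and A = P·diag(-1, -3)·P⁻¹.
Then A^5 = P·diag(-1, -243)·P⁻¹ = [[1, -486], [-1, 243]] · [[1, 2], [1, 1]] = [[-485, -484], [242, 241]].

[[-485, -484], [242, 241]]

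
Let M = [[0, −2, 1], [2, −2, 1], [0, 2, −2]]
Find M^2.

[[−4, 6, −4], [−4, 2, −2], [4, −8, 6]]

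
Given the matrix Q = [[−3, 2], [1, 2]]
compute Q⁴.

Q² = [[11, −2], [−1, 6]]
Q³ = [[−35, 18], [9, 10]]
Q⁴ = [[123, −34], [−17, 38]]

[[123, −34], [−17, 38]]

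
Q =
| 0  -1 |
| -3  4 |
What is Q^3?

Q^2 = [[3, -4], [-12, 19]]
Q^3 = [[12, -19], [-57, 88]]

[[12, -19], [-57, 88]]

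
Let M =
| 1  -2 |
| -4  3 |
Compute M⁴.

M² = [[9, -8], [-16, 17]]
M³ = [[41, -42], [-84, 83]]
M⁴ = [[209, -208], [-416, 417]]

[[209, -208], [-416, 417]]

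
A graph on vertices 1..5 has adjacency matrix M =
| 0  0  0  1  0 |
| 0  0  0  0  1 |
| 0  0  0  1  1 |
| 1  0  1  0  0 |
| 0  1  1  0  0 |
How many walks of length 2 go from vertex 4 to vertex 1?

The number of length-2 walks from vertex 4 to vertex 1 is entry (4,1) of M², where M is the adjacency matrix.
M² = [[1, 0, 1, 0, 0], [0, 1, 1, 0, 0], [1, 1, 2, 0, 0], [0, 0, 0, 2, 1], [0, 0, 0, 1, 2]]

0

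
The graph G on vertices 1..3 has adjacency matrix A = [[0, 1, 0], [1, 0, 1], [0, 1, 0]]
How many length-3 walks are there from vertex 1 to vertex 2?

The number of length-3 walks from vertex 1 to vertex 2 is entry (1,2) of A³, where A is the adjacency matrix.
A² = [[1, 0, 1], [0, 2, 0], [1, 0, 1]]
A³ = [[0, 2, 0], [2, 0, 2], [0, 2, 0]]

2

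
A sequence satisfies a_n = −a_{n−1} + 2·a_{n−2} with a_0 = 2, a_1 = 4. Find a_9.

344

With companion matrix A = [[−1, 2], [1, 0]], [a_n, a_{n−1}]ᵀ = A·[a_{n−1}, a_{n−2}]ᵀ, so [a_9, a_8]ᵀ = A^8·[a_1, a_0]ᵀ.
A^8 = [[171, −170], [−85, 86]], giving [a_9, a_8]ᵀ = [[344], [−168]].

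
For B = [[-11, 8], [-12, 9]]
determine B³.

[[-83, 56], [-84, 57]]

tr B = -2 and det B = -3, so the characteristic polynomial is λ² − (-2)λ + (-3) with roots -3 and 1.
Eigenvectors give P = [[-1, -2], [-1, -3]] with P⁻¹ = [[-3, 2], [1, -1]], and B = P·diag(-3, 1)·P⁻¹.
Then B³ = P·diag(-27, 1)·P⁻¹ = [[27, -2], [27, -3]] · [[-3, 2], [1, -1]] = [[-83, 56], [-84, 57]].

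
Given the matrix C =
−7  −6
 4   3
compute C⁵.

[[−727, −726], [484, 483]]

tr C = −4 and det C = 3, so the characteristic polynomial is λ² − (−4)λ + (3) with roots −1 and −3.
Eigenvectors give P = [[1, 3], [−1, −2]] with P⁻¹ = [[−2, −3], [1, 1]], and C = P·diag(−1, −3)·P⁻¹.
Then C⁵ = P·diag(−1, −243)·P⁻¹ = [[−1, −729], [1, 486]] · [[−2, −3], [1, 1]] = [[−727, −726], [484, 483]].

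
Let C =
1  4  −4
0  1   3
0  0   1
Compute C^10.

C = I + N where N = [[0, 4, −4], [0, 0, 3], [0, 0, 0]] is strictly upper-triangular, so N^3 = 0.
(I + N)^10 = I + 10·N + 45·N^2 = [[1, 40, 500], [0, 1, 30], [0, 0, 1]].

[[1, 40, 500], [0, 1, 30], [0, 0, 1]]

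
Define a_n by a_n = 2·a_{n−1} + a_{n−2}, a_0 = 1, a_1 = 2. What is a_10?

With companion matrix C = [[2, 1], [1, 0]], [a_n, a_{n−1}]ᵀ = C·[a_{n−1}, a_{n−2}]ᵀ, so [a_10, a_9]ᵀ = C^9·[a_1, a_0]ᵀ.
C^9 = [[2378, 985], [985, 408]], giving [a_10, a_9]ᵀ = [[5741], [2378]].

5741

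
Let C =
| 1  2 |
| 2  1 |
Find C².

[[5, 4], [4, 5]]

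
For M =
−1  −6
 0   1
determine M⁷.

[[−1, −6], [0, 1]]

M² = I (check: tr M = 0 and det M = −1), so M⁷ = M since 7 is odd.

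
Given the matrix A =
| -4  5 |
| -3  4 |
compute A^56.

A² = I (check: tr A = 0 and det A = -1), so A^56 = I since 56 is even.

[[1, 0], [0, 1]]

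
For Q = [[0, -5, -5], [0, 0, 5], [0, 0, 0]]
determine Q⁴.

[[0, 0, 0], [0, 0, 0], [0, 0, 0]]

Q is strictly triangular, hence nilpotent: Q³ = 0, so Q⁴ = 0.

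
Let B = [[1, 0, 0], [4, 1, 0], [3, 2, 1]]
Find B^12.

[[1, 0, 0], [48, 1, 0], [564, 24, 1]]

B = I + N where N = [[0, 0, 0], [4, 0, 0], [3, 2, 0]] is strictly lower-triangular, so N^3 = 0.
(I + N)^12 = I + 12·N + 66·N^2 = [[1, 0, 0], [48, 1, 0], [564, 24, 1]].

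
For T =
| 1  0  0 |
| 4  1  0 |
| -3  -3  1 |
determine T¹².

[[1, 0, 0], [48, 1, 0], [-828, -36, 1]]

T = I + N where N = [[0, 0, 0], [4, 0, 0], [-3, -3, 0]] is strictly lower-triangular, so N³ = 0.
(I + N)¹² = I + 12·N + 66·N² = [[1, 0, 0], [48, 1, 0], [-828, -36, 1]].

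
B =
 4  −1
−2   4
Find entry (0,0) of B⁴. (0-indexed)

452

B² = [[18, −8], [−16, 18]]
B³ = [[88, −50], [−100, 88]]
B⁴ = [[452, −288], [−576, 452]]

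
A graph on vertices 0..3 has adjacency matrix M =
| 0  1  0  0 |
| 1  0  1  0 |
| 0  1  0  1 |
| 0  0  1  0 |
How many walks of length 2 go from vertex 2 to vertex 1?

The number of length-2 walks from vertex 2 to vertex 1 is entry (2,1) of M², where M is the adjacency matrix.
M² = [[1, 0, 1, 0], [0, 2, 0, 1], [1, 0, 2, 0], [0, 1, 0, 1]]

0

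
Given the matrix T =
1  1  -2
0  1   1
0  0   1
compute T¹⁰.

[[1, 10, 25], [0, 1, 10], [0, 0, 1]]

T = I + N where N = [[0, 1, -2], [0, 0, 1], [0, 0, 0]] is strictly upper-triangular, so N³ = 0.
(I + N)¹⁰ = I + 10·N + 45·N² = [[1, 10, 25], [0, 1, 10], [0, 0, 1]].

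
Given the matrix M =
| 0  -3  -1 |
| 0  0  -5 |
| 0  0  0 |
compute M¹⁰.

M is strictly triangular, hence nilpotent: M³ = 0, so M¹⁰ = 0.

[[0, 0, 0], [0, 0, 0], [0, 0, 0]]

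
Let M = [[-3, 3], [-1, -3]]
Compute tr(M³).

M² = [[6, -18], [6, 6]]
M³ = [[0, 72], [-24, 0]]

0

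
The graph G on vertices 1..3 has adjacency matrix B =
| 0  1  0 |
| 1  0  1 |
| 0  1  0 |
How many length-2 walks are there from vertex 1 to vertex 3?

The number of length-2 walks from vertex 1 to vertex 3 is entry (1,3) of B², where B is the adjacency matrix.
B² = [[1, 0, 1], [0, 2, 0], [1, 0, 1]]

1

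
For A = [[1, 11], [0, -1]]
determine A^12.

A² = I (check: tr A = 0 and det A = -1), so A^12 = I since 12 is even.

[[1, 0], [0, 1]]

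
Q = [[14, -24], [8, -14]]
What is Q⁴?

[[16, 0], [0, 16]]

tr Q = 0 and det Q = -4, so the characteristic polynomial is λ² − (0)λ + (-4) with roots -2 and 2.
Eigenvectors give P = [[-3, 2], [-2, 1]] with P⁻¹ = [[1, -2], [2, -3]], and Q = P·diag(-2, 2)·P⁻¹.
Then Q⁴ = P·diag(16, 16)·P⁻¹ = [[-48, 32], [-32, 16]] · [[1, -2], [2, -3]] = [[16, 0], [0, 16]].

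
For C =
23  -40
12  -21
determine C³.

tr C = 2 and det C = -3, so the characteristic polynomial is λ² − (2)λ + (-3) with roots 3 and -1.
Eigenvectors give P = [[2, -5], [1, -3]] with P⁻¹ = [[3, -5], [1, -2]], and C = P·diag(3, -1)·P⁻¹.
Then C³ = P·diag(27, -1)·P⁻¹ = [[54, 5], [27, 3]] · [[3, -5], [1, -2]] = [[167, -280], [84, -141]].

[[167, -280], [84, -141]]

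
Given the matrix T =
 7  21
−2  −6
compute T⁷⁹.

[[7, 21], [−2, −6]]

T² = T (a projection; rank 1, trace 1), so T⁷⁹ = T.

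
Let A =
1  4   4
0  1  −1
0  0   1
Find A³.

A = I + N where N = [[0, 4, 4], [0, 0, −1], [0, 0, 0]] is strictly upper-triangular, so N³ = 0.
(I + N)³ = I + 3·N + 3·N² = [[1, 12, 0], [0, 1, −3], [0, 0, 1]].

[[1, 12, 0], [0, 1, −3], [0, 0, 1]]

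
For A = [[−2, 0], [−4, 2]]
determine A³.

[[−8, 0], [−16, 8]]

tr A = 0 and det A = −4, so the characteristic polynomial is λ² − (0)λ + (−4) with roots 2 and −2.
Eigenvectors give P = [[0, 1], [−1, 1]] with P⁻¹ = [[1, −1], [1, 0]], and A = P·diag(2, −2)·P⁻¹.
Then A³ = P·diag(8, −8)·P⁻¹ = [[0, −8], [−8, −8]] · [[1, −1], [1, 0]] = [[−8, 0], [−16, 8]].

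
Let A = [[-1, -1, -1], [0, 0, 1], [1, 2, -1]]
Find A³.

A² = [[0, -1, 1], [1, 2, -1], [-2, -3, 2]]
A³ = [[1, 2, -2], [-2, -3, 2], [4, 6, -3]]

[[1, 2, -2], [-2, -3, 2], [4, 6, -3]]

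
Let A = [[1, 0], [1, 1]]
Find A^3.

[[1, 0], [3, 1]]

A = I + N where N = [[0, 0], [1, 0]] is strictly lower-triangular, so N^2 = 0.
(I + N)^3 = I + 3·N = [[1, 0], [3, 1]].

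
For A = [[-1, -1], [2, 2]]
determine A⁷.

[[-1, -1], [2, 2]]

A² = A (a projection; rank 1, trace 1), so A⁷ = A.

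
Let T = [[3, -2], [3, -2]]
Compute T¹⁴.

[[3, -2], [3, -2]]

T² = T (a projection; rank 1, trace 1), so T¹⁴ = T.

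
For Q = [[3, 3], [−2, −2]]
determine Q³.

[[3, 3], [−2, −2]]

Q² = Q (a projection; rank 1, trace 1), so Q³ = Q.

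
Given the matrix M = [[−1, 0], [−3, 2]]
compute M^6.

[[1, 0], [−63, 64]]

tr M = 1 and det M = −2, so the characteristic polynomial is λ² − (1)λ + (−2) with roots −1 and 2.
Eigenvectors give P = [[1, 0], [1, −1]] with P⁻¹ = [[1, 0], [1, −1]], and M = P·diag(−1, 2)·P⁻¹.
Then M^6 = P·diag(1, 64)·P⁻¹ = [[1, 0], [1, −64]] · [[1, 0], [1, −1]] = [[1, 0], [−63, 64]].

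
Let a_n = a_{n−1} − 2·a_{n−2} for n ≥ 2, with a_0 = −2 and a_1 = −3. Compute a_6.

−19

With companion matrix B = [[1, −2], [1, 0]], [a_n, a_{n−1}]ᵀ = B·[a_{n−1}, a_{n−2}]ᵀ, so [a_6, a_5]ᵀ = B⁵·[a_1, a_0]ᵀ.
B⁵ = [[5, 2], [−1, 6]], giving [a_6, a_5]ᵀ = [[−19], [−9]].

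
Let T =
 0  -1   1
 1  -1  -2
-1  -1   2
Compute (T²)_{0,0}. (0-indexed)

-2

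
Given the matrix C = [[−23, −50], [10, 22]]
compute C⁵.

[[−1343, −2750], [550, 1132]]

tr C = −1 and det C = −6, so the characteristic polynomial is λ² − (−1)λ + (−6) with roots 2 and −3.
Eigenvectors give P = [[2, −5], [−1, 2]] with P⁻¹ = [[−2, −5], [−1, −2]], and C = P·diag(2, −3)·P⁻¹.
Then C⁵ = P·diag(32, −243)·P⁻¹ = [[64, 1215], [−32, −486]] · [[−2, −5], [−1, −2]] = [[−1343, −2750], [550, 1132]].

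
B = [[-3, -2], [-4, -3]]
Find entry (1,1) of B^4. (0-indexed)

577

B^2 = [[17, 12], [24, 17]]
B^3 = [[-99, -70], [-140, -99]]
B^4 = [[577, 408], [816, 577]]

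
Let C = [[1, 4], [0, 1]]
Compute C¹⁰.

C = I + N where N = [[0, 4], [0, 0]] is strictly upper-triangular, so N² = 0.
(I + N)¹⁰ = I + 10·N = [[1, 40], [0, 1]].

[[1, 40], [0, 1]]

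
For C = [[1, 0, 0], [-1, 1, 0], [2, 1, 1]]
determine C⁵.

C = I + N where N = [[0, 0, 0], [-1, 0, 0], [2, 1, 0]] is strictly lower-triangular, so N³ = 0.
(I + N)⁵ = I + 5·N + 10·N² = [[1, 0, 0], [-5, 1, 0], [0, 5, 1]].

[[1, 0, 0], [-5, 1, 0], [0, 5, 1]]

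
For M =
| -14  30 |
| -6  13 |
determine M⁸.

[[1276, -2550], [510, -1019]]

tr M = -1 and det M = -2, so the characteristic polynomial is λ² − (-1)λ + (-2) with roots 1 and -2.
Eigenvectors give P = [[-2, -5], [-1, -2]] with P⁻¹ = [[2, -5], [-1, 2]], and M = P·diag(1, -2)·P⁻¹.
Then M⁸ = P·diag(1, 256)·P⁻¹ = [[-2, -1280], [-1, -512]] · [[2, -5], [-1, 2]] = [[1276, -2550], [510, -1019]].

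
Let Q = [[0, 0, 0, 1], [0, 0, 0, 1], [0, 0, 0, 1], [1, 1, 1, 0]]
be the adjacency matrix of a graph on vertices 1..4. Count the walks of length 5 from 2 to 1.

0

The number of length-5 walks from vertex 2 to vertex 1 is entry (2,1) of Q⁵, where Q is the adjacency matrix.
Q² = [[1, 1, 1, 0], [1, 1, 1, 0], [1, 1, 1, 0], [0, 0, 0, 3]]
Q³ = [[0, 0, 0, 3], [0, 0, 0, 3], [0, 0, 0, 3], [3, 3, 3, 0]]
Q⁴ = [[3, 3, 3, 0], [3, 3, 3, 0], [3, 3, 3, 0], [0, 0, 0, 9]]
Q⁵ = [[0, 0, 0, 9], [0, 0, 0, 9], [0, 0, 0, 9], [9, 9, 9, 0]]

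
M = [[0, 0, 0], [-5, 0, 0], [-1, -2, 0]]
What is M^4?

M is strictly triangular, hence nilpotent: M^3 = 0, so M^4 = 0.

[[0, 0, 0], [0, 0, 0], [0, 0, 0]]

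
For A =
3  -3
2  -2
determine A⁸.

A² = A (a projection; rank 1, trace 1), so A⁸ = A.

[[3, -3], [2, -2]]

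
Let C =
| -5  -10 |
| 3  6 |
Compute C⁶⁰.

C² = C (a projection; rank 1, trace 1), so C⁶⁰ = C.

[[-5, -10], [3, 6]]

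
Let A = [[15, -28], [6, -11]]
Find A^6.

[[5097, -10192], [2184, -4367]]

tr A = 4 and det A = 3, so the characteristic polynomial is λ² − (4)λ + (3) with roots 1 and 3.
Eigenvectors give P = [[-2, -7], [-1, -3]] with P⁻¹ = [[3, -7], [-1, 2]], and A = P·diag(1, 3)·P⁻¹.
Then A^6 = P·diag(1, 729)·P⁻¹ = [[-2, -5103], [-1, -2187]] · [[3, -7], [-1, 2]] = [[5097, -10192], [2184, -4367]].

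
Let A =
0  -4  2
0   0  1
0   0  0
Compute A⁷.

A is strictly triangular, hence nilpotent: A³ = 0, so A⁷ = 0.

[[0, 0, 0], [0, 0, 0], [0, 0, 0]]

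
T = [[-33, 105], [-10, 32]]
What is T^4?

[[471, -1365], [130, -374]]

tr T = -1 and det T = -6, so the characteristic polynomial is λ² − (-1)λ + (-6) with roots 2 and -3.
Eigenvectors give P = [[3, 7], [1, 2]] with P⁻¹ = [[-2, 7], [1, -3]], and T = P·diag(2, -3)·P⁻¹.
Then T^4 = P·diag(16, 81)·P⁻¹ = [[48, 567], [16, 162]] · [[-2, 7], [1, -3]] = [[471, -1365], [130, -374]].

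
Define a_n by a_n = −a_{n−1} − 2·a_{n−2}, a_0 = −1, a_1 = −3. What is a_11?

With companion matrix B = [[−1, −2], [1, 0]], [a_n, a_{n−1}]ᵀ = B·[a_{n−1}, a_{n−2}]ᵀ, so [a_11, a_10]ᵀ = B¹⁰·[a_1, a_0]ᵀ.
B¹⁰ = [[23, −22], [11, 34]], giving [a_11, a_10]ᵀ = [[−47], [−67]].

−47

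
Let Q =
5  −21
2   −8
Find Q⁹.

[[3065, −10731], [1022, −3578]]

tr Q = −3 and det Q = 2, so the characteristic polynomial is λ² − (−3)λ + (2) with roots −2 and −1.
Eigenvectors give P = [[3, −7], [1, −2]] with P⁻¹ = [[−2, 7], [−1, 3]], and Q = P·diag(−2, −1)·P⁻¹.
Then Q⁹ = P·diag(−512, −1)·P⁻¹ = [[−1536, 7], [−512, 2]] · [[−2, 7], [−1, 3]] = [[3065, −10731], [1022, −3578]].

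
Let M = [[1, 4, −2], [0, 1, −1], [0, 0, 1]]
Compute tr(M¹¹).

3

M = I + N where N = [[0, 4, −2], [0, 0, −1], [0, 0, 0]] is strictly upper-triangular, so N³ = 0.
(I + N)¹¹ = I + 11·N + 55·N² = [[1, 44, −242], [0, 1, −11], [0, 0, 1]].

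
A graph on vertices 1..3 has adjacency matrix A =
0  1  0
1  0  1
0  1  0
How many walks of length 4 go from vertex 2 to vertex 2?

The number of length-4 walks from vertex 2 to vertex 2 is entry (2,2) of A^4, where A is the adjacency matrix.
A^2 = [[1, 0, 1], [0, 2, 0], [1, 0, 1]]
A^3 = [[0, 2, 0], [2, 0, 2], [0, 2, 0]]
A^4 = [[2, 0, 2], [0, 4, 0], [2, 0, 2]]

4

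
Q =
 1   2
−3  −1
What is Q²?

[[−5, 0], [0, −5]]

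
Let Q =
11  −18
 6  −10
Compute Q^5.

tr Q = 1 and det Q = −2, so the characteristic polynomial is λ² − (1)λ + (−2) with roots 2 and −1.
Eigenvectors give P = [[2, −3], [1, −2]] with P⁻¹ = [[2, −3], [1, −2]], and Q = P·diag(2, −1)·P⁻¹.
Then Q^5 = P·diag(32, −1)·P⁻¹ = [[64, 3], [32, 2]] · [[2, −3], [1, −2]] = [[131, −198], [66, −100]].

[[131, −198], [66, −100]]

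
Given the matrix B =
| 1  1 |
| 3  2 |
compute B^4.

[[43, 33], [99, 76]]

B^2 = [[4, 3], [9, 7]]
B^3 = [[13, 10], [30, 23]]
B^4 = [[43, 33], [99, 76]]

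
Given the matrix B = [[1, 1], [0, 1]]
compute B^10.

B = I + N where N = [[0, 1], [0, 0]] is strictly upper-triangular, so N^2 = 0.
(I + N)^10 = I + 10·N = [[1, 10], [0, 1]].

[[1, 10], [0, 1]]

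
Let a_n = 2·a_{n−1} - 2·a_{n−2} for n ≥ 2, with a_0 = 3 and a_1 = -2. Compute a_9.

-32

With companion matrix Q = [[2, -2], [1, 0]], [a_n, a_{n−1}]ᵀ = Q·[a_{n−1}, a_{n−2}]ᵀ, so [a_9, a_8]ᵀ = Q⁸·[a_1, a_0]ᵀ.
Q⁸ = [[16, 0], [0, 16]], giving [a_9, a_8]ᵀ = [[-32], [48]].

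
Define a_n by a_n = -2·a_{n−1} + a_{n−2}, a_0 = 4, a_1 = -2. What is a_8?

With companion matrix T = [[-2, 1], [1, 0]], [a_n, a_{n−1}]ᵀ = T·[a_{n−1}, a_{n−2}]ᵀ, so [a_8, a_7]ᵀ = T^7·[a_1, a_0]ᵀ.
T^7 = [[-408, 169], [169, -70]], giving [a_8, a_7]ᵀ = [[1492], [-618]].

1492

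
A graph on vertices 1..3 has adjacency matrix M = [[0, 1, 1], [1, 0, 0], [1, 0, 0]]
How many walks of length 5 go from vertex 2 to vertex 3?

The number of length-5 walks from vertex 2 to vertex 3 is entry (2,3) of M⁵, where M is the adjacency matrix.
M² = [[2, 0, 0], [0, 1, 1], [0, 1, 1]]
M³ = [[0, 2, 2], [2, 0, 0], [2, 0, 0]]
M⁴ = [[4, 0, 0], [0, 2, 2], [0, 2, 2]]
M⁵ = [[0, 4, 4], [4, 0, 0], [4, 0, 0]]

0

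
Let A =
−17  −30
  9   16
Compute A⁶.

[[379, 630], [−189, −314]]

tr A = −1 and det A = −2, so the characteristic polynomial is λ² − (−1)λ + (−2) with roots 1 and −2.
Eigenvectors give P = [[−5, 2], [3, −1]] with P⁻¹ = [[1, 2], [3, 5]], and A = P·diag(1, −2)·P⁻¹.
Then A⁶ = P·diag(1, 64)·P⁻¹ = [[−5, 128], [3, −64]] · [[1, 2], [3, 5]] = [[379, 630], [−189, −314]].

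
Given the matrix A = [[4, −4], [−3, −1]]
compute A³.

A² = [[28, −12], [−9, 13]]
A³ = [[148, −100], [−75, 23]]

[[148, −100], [−75, 23]]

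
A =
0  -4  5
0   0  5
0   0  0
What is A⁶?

A is strictly triangular, hence nilpotent: A³ = 0, so A⁶ = 0.

[[0, 0, 0], [0, 0, 0], [0, 0, 0]]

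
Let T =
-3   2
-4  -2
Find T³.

[[37, 22], [-44, 48]]

T² = [[1, -10], [20, -4]]
T³ = [[37, 22], [-44, 48]]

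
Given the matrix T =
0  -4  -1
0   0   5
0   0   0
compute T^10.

[[0, 0, 0], [0, 0, 0], [0, 0, 0]]

T is strictly triangular, hence nilpotent: T^3 = 0, so T^10 = 0.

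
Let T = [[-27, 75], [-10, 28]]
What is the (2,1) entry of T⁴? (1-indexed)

tr T = 1 and det T = -6, so the characteristic polynomial is λ² − (1)λ + (-6) with roots -2 and 3.
Eigenvectors give P = [[3, 5], [1, 2]] with P⁻¹ = [[2, -5], [-1, 3]], and T = P·diag(-2, 3)·P⁻¹.
Then T⁴ = P·diag(16, 81)·P⁻¹ = [[48, 405], [16, 162]] · [[2, -5], [-1, 3]] = [[-309, 975], [-130, 406]].

-130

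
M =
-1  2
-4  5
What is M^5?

[[-241, 242], [-484, 485]]

tr M = 4 and det M = 3, so the characteristic polynomial is λ² − (4)λ + (3) with roots 3 and 1.
Eigenvectors give P = [[-1, 1], [-2, 1]] with P⁻¹ = [[1, -1], [2, -1]], and M = P·diag(3, 1)·P⁻¹.
Then M^5 = P·diag(243, 1)·P⁻¹ = [[-243, 1], [-486, 1]] · [[1, -1], [2, -1]] = [[-241, 242], [-484, 485]].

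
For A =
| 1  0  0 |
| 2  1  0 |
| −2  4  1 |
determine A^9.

A = I + N where N = [[0, 0, 0], [2, 0, 0], [−2, 4, 0]] is strictly lower-triangular, so N^3 = 0.
(I + N)^9 = I + 9·N + 36·N^2 = [[1, 0, 0], [18, 1, 0], [270, 36, 1]].

[[1, 0, 0], [18, 1, 0], [270, 36, 1]]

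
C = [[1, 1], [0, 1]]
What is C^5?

C = I + N where N = [[0, 1], [0, 0]] is strictly upper-triangular, so N^2 = 0.
(I + N)^5 = I + 5·N = [[1, 5], [0, 1]].

[[1, 5], [0, 1]]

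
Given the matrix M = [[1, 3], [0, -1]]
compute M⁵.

M² = I (check: tr M = 0 and det M = -1), so M⁵ = M since 5 is odd.

[[1, 3], [0, -1]]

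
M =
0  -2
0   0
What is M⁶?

[[0, 0], [0, 0]]

M is strictly triangular, hence nilpotent: M² = 0, so M⁶ = 0.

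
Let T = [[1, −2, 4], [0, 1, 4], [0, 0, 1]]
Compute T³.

T = I + N where N = [[0, −2, 4], [0, 0, 4], [0, 0, 0]] is strictly upper-triangular, so N³ = 0.
(I + N)³ = I + 3·N + 3·N² = [[1, −6, −12], [0, 1, 12], [0, 0, 1]].

[[1, −6, −12], [0, 1, 12], [0, 0, 1]]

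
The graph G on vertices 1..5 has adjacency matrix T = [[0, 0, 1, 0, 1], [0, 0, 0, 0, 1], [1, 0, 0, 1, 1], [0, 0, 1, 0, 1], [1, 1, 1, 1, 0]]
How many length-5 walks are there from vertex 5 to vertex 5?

The number of length-5 walks from vertex 5 to vertex 5 is entry (5,5) of T^5, where T is the adjacency matrix.
T^2 = [[2, 1, 1, 2, 1], [1, 1, 1, 1, 0], [1, 1, 3, 1, 2], [2, 1, 1, 2, 1], [1, 0, 2, 1, 4]]
T^3 = [[2, 1, 5, 2, 6], [1, 0, 2, 1, 4], [5, 2, 4, 5, 6], [2, 1, 5, 2, 6], [6, 4, 6, 6, 4]]
T^4 = [[11, 6, 10, 11, 10], [6, 4, 6, 6, 4], [10, 6, 16, 10, 16], [11, 6, 10, 11, 10], [10, 4, 16, 10, 22]]
T^5 = [[20, 10, 32, 20, 38], [10, 4, 16, 10, 22], [32, 16, 36, 32, 42], [20, 10, 32, 20, 38], [38, 22, 42, 38, 40]]

40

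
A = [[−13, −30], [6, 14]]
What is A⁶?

[[−251, −630], [126, 316]]

tr A = 1 and det A = −2, so the characteristic polynomial is λ² − (1)λ + (−2) with roots 2 and −1.
Eigenvectors give P = [[−2, 5], [1, −2]] with P⁻¹ = [[2, 5], [1, 2]], and A = P·diag(2, −1)·P⁻¹.
Then A⁶ = P·diag(64, 1)·P⁻¹ = [[−128, 5], [64, −2]] · [[2, 5], [1, 2]] = [[−251, −630], [126, 316]].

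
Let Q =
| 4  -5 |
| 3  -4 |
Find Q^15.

Q² = I (check: tr Q = 0 and det Q = -1), so Q^15 = Q since 15 is odd.

[[4, -5], [3, -4]]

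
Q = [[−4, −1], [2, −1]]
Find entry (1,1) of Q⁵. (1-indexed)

tr Q = −5 and det Q = 6, so the characteristic polynomial is λ² − (−5)λ + (6) with roots −2 and −3.
Eigenvectors give P = [[−1, 1], [2, −1]] with P⁻¹ = [[1, 1], [2, 1]], and Q = P·diag(−2, −3)·P⁻¹.
Then Q⁵ = P·diag(−32, −243)·P⁻¹ = [[32, −243], [−64, 243]] · [[1, 1], [2, 1]] = [[−454, −211], [422, 179]].

−454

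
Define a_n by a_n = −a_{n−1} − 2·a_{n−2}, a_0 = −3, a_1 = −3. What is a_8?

With companion matrix M = [[−1, −2], [1, 0]], [a_n, a_{n−1}]ᵀ = M·[a_{n−1}, a_{n−2}]ᵀ, so [a_8, a_7]ᵀ = M^7·[a_1, a_0]ᵀ.
M^7 = [[3, −14], [7, 10]], giving [a_8, a_7]ᵀ = [[33], [−51]].

33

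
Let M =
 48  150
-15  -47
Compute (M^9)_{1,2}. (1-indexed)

605850

tr M = 1 and det M = -6, so the characteristic polynomial is λ² − (1)λ + (-6) with roots -2 and 3.
Eigenvectors give P = [[-3, 10], [1, -3]] with P⁻¹ = [[3, 10], [1, 3]], and M = P·diag(-2, 3)·P⁻¹.
Then M^9 = P·diag(-512, 19683)·P⁻¹ = [[1536, 196830], [-512, -59049]] · [[3, 10], [1, 3]] = [[201438, 605850], [-60585, -182267]].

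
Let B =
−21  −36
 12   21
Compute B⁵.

tr B = 0 and det B = −9, so the characteristic polynomial is λ² − (0)λ + (−9) with roots −3 and 3.
Eigenvectors give P = [[−2, −3], [1, 2]] with P⁻¹ = [[−2, −3], [1, 2]], and B = P·diag(−3, 3)·P⁻¹.
Then B⁵ = P·diag(−243, 243)·P⁻¹ = [[486, −729], [−243, 486]] · [[−2, −3], [1, 2]] = [[−1701, −2916], [972, 1701]].

[[−1701, −2916], [972, 1701]]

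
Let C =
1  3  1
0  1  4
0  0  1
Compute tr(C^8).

3

C = I + N where N = [[0, 3, 1], [0, 0, 4], [0, 0, 0]] is strictly upper-triangular, so N^3 = 0.
(I + N)^8 = I + 8·N + 28·N^2 = [[1, 24, 344], [0, 1, 32], [0, 0, 1]].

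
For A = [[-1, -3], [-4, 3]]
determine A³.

A² = [[13, -6], [-8, 21]]
A³ = [[11, -57], [-76, 87]]

[[11, -57], [-76, 87]]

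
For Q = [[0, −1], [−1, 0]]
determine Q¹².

Q² = I (check: tr Q = 0 and det Q = −1), so Q¹² = I since 12 is even.

[[1, 0], [0, 1]]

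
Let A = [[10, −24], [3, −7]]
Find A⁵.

[[280, −744], [93, −247]]

tr A = 3 and det A = 2, so the characteristic polynomial is λ² − (3)λ + (2) with roots 1 and 2.
Eigenvectors give P = [[−8, 3], [−3, 1]] with P⁻¹ = [[1, −3], [3, −8]], and A = P·diag(1, 2)·P⁻¹.
Then A⁵ = P·diag(1, 32)·P⁻¹ = [[−8, 96], [−3, 32]] · [[1, −3], [3, −8]] = [[280, −744], [93, −247]].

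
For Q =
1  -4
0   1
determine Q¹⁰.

[[1, -40], [0, 1]]

Q = I + N where N = [[0, -4], [0, 0]] is strictly upper-triangular, so N² = 0.
(I + N)¹⁰ = I + 10·N = [[1, -40], [0, 1]].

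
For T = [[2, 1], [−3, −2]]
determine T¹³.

T² = I (check: tr T = 0 and det T = −1), so T¹³ = T since 13 is odd.

[[2, 1], [−3, −2]]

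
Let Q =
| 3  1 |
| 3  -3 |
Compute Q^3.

[[36, 12], [36, -36]]

Q^2 = [[12, 0], [0, 12]]
Q^3 = [[36, 12], [36, -36]]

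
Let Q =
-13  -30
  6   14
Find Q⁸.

[[-1019, -2550], [510, 1276]]

tr Q = 1 and det Q = -2, so the characteristic polynomial is λ² − (1)λ + (-2) with roots 2 and -1.
Eigenvectors give P = [[-2, 5], [1, -2]] with P⁻¹ = [[2, 5], [1, 2]], and Q = P·diag(2, -1)·P⁻¹.
Then Q⁸ = P·diag(256, 1)·P⁻¹ = [[-512, 5], [256, -2]] · [[2, 5], [1, 2]] = [[-1019, -2550], [510, 1276]].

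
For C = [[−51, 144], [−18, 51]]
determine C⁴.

tr C = 0 and det C = −9, so the characteristic polynomial is λ² − (0)λ + (−9) with roots −3 and 3.
Eigenvectors give P = [[3, −8], [1, −3]] with P⁻¹ = [[3, −8], [1, −3]], and C = P·diag(−3, 3)·P⁻¹.
Then C⁴ = P·diag(81, 81)·P⁻¹ = [[243, −648], [81, −243]] · [[3, −8], [1, −3]] = [[81, 0], [0, 81]].

[[81, 0], [0, 81]]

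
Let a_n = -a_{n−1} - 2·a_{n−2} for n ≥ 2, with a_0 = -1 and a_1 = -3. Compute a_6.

With companion matrix A = [[-1, -2], [1, 0]], [a_n, a_{n−1}]ᵀ = A·[a_{n−1}, a_{n−2}]ᵀ, so [a_6, a_5]ᵀ = A⁵·[a_1, a_0]ᵀ.
A⁵ = [[-5, 2], [-1, -6]], giving [a_6, a_5]ᵀ = [[13], [9]].

13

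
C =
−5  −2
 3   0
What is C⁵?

[[−665, −422], [633, 390]]

tr C = −5 and det C = 6, so the characteristic polynomial is λ² − (−5)λ + (6) with roots −3 and −2.
Eigenvectors give P = [[−1, −2], [1, 3]] with P⁻¹ = [[−3, −2], [1, 1]], and C = P·diag(−3, −2)·P⁻¹.
Then C⁵ = P·diag(−243, −32)·P⁻¹ = [[243, 64], [−243, −96]] · [[−3, −2], [1, 1]] = [[−665, −422], [633, 390]].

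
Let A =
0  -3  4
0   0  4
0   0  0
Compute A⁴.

A is strictly triangular, hence nilpotent: A³ = 0, so A⁴ = 0.

[[0, 0, 0], [0, 0, 0], [0, 0, 0]]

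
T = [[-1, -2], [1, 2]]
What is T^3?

T² = T (a projection; rank 1, trace 1), so T^3 = T.

[[-1, -2], [1, 2]]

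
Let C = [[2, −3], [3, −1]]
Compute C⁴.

[[16, 39], [−39, 55]]

C² = [[−5, −3], [3, −8]]
C³ = [[−19, 18], [−18, −1]]
C⁴ = [[16, 39], [−39, 55]]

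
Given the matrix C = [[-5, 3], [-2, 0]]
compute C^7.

[[-6305, 6177], [-4118, 3990]]

tr C = -5 and det C = 6, so the characteristic polynomial is λ² − (-5)λ + (6) with roots -3 and -2.
Eigenvectors give P = [[-3, 1], [-2, 1]] with P⁻¹ = [[-1, 1], [-2, 3]], and C = P·diag(-3, -2)·P⁻¹.
Then C^7 = P·diag(-2187, -128)·P⁻¹ = [[6561, -128], [4374, -128]] · [[-1, 1], [-2, 3]] = [[-6305, 6177], [-4118, 3990]].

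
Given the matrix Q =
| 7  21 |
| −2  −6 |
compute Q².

Q² = Q (a projection; rank 1, trace 1), so Q² = Q.

[[7, 21], [−2, −6]]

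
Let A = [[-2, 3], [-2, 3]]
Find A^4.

[[-2, 3], [-2, 3]]

A² = A (a projection; rank 1, trace 1), so A^4 = A.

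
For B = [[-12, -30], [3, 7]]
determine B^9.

[[-192222, -575130], [57513, 172027]]

tr B = -5 and det B = 6, so the characteristic polynomial is λ² − (-5)λ + (6) with roots -3 and -2.
Eigenvectors give P = [[-10, 3], [3, -1]] with P⁻¹ = [[-1, -3], [-3, -10]], and B = P·diag(-3, -2)·P⁻¹.
Then B^9 = P·diag(-19683, -512)·P⁻¹ = [[196830, -1536], [-59049, 512]] · [[-1, -3], [-3, -10]] = [[-192222, -575130], [57513, 172027]].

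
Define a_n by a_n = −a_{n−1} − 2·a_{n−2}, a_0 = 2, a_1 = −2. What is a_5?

−10

With companion matrix T = [[−1, −2], [1, 0]], [a_n, a_{n−1}]ᵀ = T·[a_{n−1}, a_{n−2}]ᵀ, so [a_5, a_4]ᵀ = T⁴·[a_1, a_0]ᵀ.
T⁴ = [[−1, −6], [3, 2]], giving [a_5, a_4]ᵀ = [[−10], [−2]].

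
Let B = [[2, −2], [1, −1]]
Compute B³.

[[2, −2], [1, −1]]

B² = [[2, −2], [1, −1]]
B³ = [[2, −2], [1, −1]]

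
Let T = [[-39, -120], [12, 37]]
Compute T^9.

tr T = -2 and det T = -3, so the characteristic polynomial is λ² − (-2)λ + (-3) with roots -3 and 1.
Eigenvectors give P = [[-10, 3], [3, -1]] with P⁻¹ = [[-1, -3], [-3, -10]], and T = P·diag(-3, 1)·P⁻¹.
Then T^9 = P·diag(-19683, 1)·P⁻¹ = [[196830, 3], [-59049, -1]] · [[-1, -3], [-3, -10]] = [[-196839, -590520], [59052, 177157]].

[[-196839, -590520], [59052, 177157]]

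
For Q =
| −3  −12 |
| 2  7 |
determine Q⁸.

tr Q = 4 and det Q = 3, so the characteristic polynomial is λ² − (4)λ + (3) with roots 1 and 3.
Eigenvectors give P = [[−3, −2], [1, 1]] with P⁻¹ = [[−1, −2], [1, 3]], and Q = P·diag(1, 3)·P⁻¹.
Then Q⁸ = P·diag(1, 6561)·P⁻¹ = [[−3, −13122], [1, 6561]] · [[−1, −2], [1, 3]] = [[−13119, −39360], [6560, 19681]].

[[−13119, −39360], [6560, 19681]]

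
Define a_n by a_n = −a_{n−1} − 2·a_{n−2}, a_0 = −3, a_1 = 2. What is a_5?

With companion matrix C = [[−1, −2], [1, 0]], [a_n, a_{n−1}]ᵀ = C·[a_{n−1}, a_{n−2}]ᵀ, so [a_5, a_4]ᵀ = C⁴·[a_1, a_0]ᵀ.
C⁴ = [[−1, −6], [3, 2]], giving [a_5, a_4]ᵀ = [[16], [0]].

16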